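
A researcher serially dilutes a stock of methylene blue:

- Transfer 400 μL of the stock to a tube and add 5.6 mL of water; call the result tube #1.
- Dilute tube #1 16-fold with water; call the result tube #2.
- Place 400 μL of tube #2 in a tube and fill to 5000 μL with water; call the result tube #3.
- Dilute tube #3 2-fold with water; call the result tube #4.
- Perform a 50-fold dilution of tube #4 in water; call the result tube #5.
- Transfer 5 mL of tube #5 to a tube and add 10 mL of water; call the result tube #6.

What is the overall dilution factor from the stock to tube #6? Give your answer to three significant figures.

9.00 × 10^5

Step 1: 400 μL + 5.6 mL = 6000 μL total → factor 6000/400 = 15
Step 2: 16-fold → factor 16
Step 3: 400 μL brought to 5000 μL → factor 5000/400 = 12.5
Step 4: 2-fold → factor 2
Step 5: 50-fold → factor 50
Step 6: 5 mL + 10 mL = 15 mL total → factor 15/5 = 3
Overall dilution factor = 15 × 16 × 12.5 × 2 × 50 × 3 = 9 × 10^5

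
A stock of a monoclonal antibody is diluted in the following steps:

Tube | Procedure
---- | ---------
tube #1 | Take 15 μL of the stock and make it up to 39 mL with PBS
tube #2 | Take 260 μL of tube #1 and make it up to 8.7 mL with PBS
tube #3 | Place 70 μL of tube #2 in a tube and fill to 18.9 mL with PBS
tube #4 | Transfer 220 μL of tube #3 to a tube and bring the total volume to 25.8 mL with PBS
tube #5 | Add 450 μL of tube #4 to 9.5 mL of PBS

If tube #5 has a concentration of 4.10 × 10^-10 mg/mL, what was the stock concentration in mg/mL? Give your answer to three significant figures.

Step 1: 15 μL brought to 39 mL → factor 39000/15 = 2600
Step 2: 260 μL brought to 8.7 mL → factor 8700/260 = 33.462
Step 3: 70 μL brought to 18.9 mL → factor 18900/70 = 270
Step 4: 220 μL brought to 25.8 mL → factor 25800/220 = 117.27
Step 5: 450 μL + 9.5 mL = 9950 μL total → factor 9950/450 = 22.111
Overall dilution factor = 2600 × 33.462 × 270 × 117.27 × 22.111 = 6.091 × 10^10
Stock = 4.10 × 10^-10 mg/mL × 6.091 × 10^10 = 25.0 mg/mL

25.0 mg/mL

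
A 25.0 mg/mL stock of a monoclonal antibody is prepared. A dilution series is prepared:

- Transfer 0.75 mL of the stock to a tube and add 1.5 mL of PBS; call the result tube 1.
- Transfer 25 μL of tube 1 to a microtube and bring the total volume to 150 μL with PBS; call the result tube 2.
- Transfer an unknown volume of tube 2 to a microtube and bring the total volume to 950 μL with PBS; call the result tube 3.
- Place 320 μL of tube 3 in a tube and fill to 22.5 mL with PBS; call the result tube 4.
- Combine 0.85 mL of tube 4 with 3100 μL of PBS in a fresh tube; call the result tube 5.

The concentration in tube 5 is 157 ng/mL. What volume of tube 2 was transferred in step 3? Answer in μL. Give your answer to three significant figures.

Step 1: 0.75 mL + 1.5 mL = 2.25 mL total → factor 2.25/0.75 = 3
Step 2: 25 μL brought to 150 μL → factor 150/25 = 6
Step 3: v brought to 950 μL → factor = 950 μL/v
Step 4: 320 μL brought to 22.5 mL → factor 22500/320 = 70.312
Step 5: 0.85 mL + 3100 μL = 3.95 mL total → factor 3.95/0.85 = 4.6471
Product of known-step factors = 5881.4
Overall factor = 25.0 mg/mL / (157 ng/mL) = 1.5924 × 10^5
Step-3 factor = 1.5924 × 10^5 / 5881.4 = 27.074
v = 950 μL / 27.074 = 35.1 μL

35.1 μL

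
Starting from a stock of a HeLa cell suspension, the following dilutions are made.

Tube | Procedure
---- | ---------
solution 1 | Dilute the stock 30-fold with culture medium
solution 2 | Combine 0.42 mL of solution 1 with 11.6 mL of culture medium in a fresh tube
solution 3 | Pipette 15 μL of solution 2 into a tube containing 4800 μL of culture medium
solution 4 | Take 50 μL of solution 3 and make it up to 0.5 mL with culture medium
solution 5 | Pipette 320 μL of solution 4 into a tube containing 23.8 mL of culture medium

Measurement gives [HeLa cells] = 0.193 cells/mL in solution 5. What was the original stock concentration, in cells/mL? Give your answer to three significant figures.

Step 1: 30-fold → factor 30
Step 2: 0.42 mL + 11.6 mL = 12.02 mL total → factor 12.02/0.42 = 28.619
Step 3: 15 μL + 4800 μL = 4815 μL total → factor 4815/15 = 321
Step 4: 50 μL brought to 0.5 mL → factor 500/50 = 10
Step 5: 320 μL + 23.8 mL = 24120 μL total → factor 24120/320 = 75.375
Overall dilution factor = 30 × 28.619 × 321 × 10 × 75.375 = 2.0773 × 10^8
Stock = 0.193 cells/mL × 2.0773 × 10^8 = 4.01 × 10^7 cells/mL

4.01 × 10^7 cells/mL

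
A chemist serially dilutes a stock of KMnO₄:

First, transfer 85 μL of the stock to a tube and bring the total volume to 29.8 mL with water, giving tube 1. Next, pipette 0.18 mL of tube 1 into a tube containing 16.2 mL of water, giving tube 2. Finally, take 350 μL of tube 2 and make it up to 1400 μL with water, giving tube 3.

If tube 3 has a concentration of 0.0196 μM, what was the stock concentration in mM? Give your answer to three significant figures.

2.50 mM

Step 1: 85 μL brought to 29.8 mL → factor 29800/85 = 350.59
Step 2: 0.18 mL + 16.2 mL = 16.38 mL total → factor 16.38/0.18 = 91
Step 3: 350 μL brought to 1400 μL → factor 1400/350 = 4
Overall dilution factor = 350.59 × 91 × 4 = 1.2761 × 10^5
Stock = 0.0196 μM × 1.2761 × 10^5 = 2501 μM = 2.50 mM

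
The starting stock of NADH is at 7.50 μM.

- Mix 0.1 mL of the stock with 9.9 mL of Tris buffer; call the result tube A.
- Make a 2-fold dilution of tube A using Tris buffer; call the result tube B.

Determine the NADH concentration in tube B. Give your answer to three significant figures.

0.0375 μM

Step 1: 0.1 mL + 9.9 mL = 10 mL total → factor 10/0.1 = 100
Step 2: 2-fold → factor 2
Overall dilution factor = 100 × 2 = 200
Final = 7.50 μM / 200 = 0.0375 μM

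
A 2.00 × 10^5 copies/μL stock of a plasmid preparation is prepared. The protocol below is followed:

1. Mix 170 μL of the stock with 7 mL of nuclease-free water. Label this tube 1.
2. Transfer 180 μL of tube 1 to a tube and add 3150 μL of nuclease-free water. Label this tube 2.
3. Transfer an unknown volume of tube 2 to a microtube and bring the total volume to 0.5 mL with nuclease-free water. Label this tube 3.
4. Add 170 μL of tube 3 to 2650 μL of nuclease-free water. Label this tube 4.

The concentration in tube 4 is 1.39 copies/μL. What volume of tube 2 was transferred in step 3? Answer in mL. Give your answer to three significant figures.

Step 1: 170 μL + 7 mL = 7170 μL total → factor 7170/170 = 42.176
Step 2: 180 μL + 3150 μL = 3330 μL total → factor 3330/180 = 18.5
Step 3: v brought to 0.5 mL → factor = 0.5 mL/v
Step 4: 170 μL + 2650 μL = 2820 μL total → factor 2820/170 = 16.588
Product of known-step factors = 12943
Overall factor = 2.00 × 10^5 copies/μL / (1.39 copies/μL) = 1.4388 × 10^5
Step-3 factor = 1.4388 × 10^5 / 12943 = 11.117
v = 0.5 mL / 11.117 = 0.0450 mL

0.0450 mL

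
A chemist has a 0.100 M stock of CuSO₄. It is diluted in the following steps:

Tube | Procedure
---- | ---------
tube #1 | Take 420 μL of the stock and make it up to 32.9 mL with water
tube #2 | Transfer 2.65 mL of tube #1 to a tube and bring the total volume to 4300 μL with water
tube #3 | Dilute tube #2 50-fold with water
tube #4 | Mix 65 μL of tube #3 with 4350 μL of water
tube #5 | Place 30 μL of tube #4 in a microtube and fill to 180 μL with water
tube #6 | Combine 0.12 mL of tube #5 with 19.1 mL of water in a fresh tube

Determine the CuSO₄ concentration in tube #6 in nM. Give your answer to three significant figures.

Step 1: 420 μL brought to 32.9 mL → factor 32900/420 = 78.333
Step 2: 2.65 mL brought to 4300 μL → factor 4.3/2.65 = 1.6226
Step 3: 50-fold → factor 50
Step 4: 65 μL + 4350 μL = 4415 μL total → factor 4415/65 = 67.923
Step 5: 30 μL brought to 180 μL → factor 180/30 = 6
Step 6: 0.12 mL + 19.1 mL = 19.22 mL total → factor 19.22/0.12 = 160.17
Overall dilution factor = 78.333 × 1.6226 × 50 × 67.923 × 6 × 160.17 = 4.1484 × 10^8
Final = 0.100 M / 4.1484 × 10^8 = 2.411 × 10^-10 M = 0.241 nM

0.241 nM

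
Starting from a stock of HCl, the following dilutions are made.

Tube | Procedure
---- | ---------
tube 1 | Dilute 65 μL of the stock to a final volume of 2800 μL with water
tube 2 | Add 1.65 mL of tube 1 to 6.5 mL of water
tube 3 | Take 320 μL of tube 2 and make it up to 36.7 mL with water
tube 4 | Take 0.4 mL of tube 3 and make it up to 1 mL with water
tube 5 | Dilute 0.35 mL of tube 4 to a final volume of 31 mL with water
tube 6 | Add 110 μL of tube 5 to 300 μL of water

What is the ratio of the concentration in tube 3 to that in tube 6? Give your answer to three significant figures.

Step 1: 65 μL brought to 2800 μL → factor 2800/65 = 43.077
Step 2: 1.65 mL + 6.5 mL = 8.15 mL total → factor 8.15/1.65 = 4.9394
Step 3: 320 μL brought to 36.7 mL → factor 36700/320 = 114.69
Step 4: 0.4 mL brought to 1 mL → factor 1/0.4 = 2.5
Step 5: 0.35 mL brought to 31 mL → factor 31/0.35 = 88.571
Step 6: 110 μL + 300 μL = 410 μL total → factor 410/110 = 3.7273
Dilution factor to tube 3 = 24403; to tube 6 = 2.014 × 10^7
[tube 3]/[tube 6] = (factor to tube 6)/(factor to tube 3) = 2.014 × 10^7/24403 = 825

825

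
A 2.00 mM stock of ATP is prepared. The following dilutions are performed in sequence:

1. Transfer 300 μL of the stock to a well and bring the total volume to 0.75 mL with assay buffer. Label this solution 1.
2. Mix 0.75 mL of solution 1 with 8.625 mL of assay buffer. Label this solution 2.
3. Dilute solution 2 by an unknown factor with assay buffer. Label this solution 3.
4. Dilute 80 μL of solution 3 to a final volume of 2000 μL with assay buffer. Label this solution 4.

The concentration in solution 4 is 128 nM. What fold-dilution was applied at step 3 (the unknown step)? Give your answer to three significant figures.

Step 1: 300 μL brought to 0.75 mL → factor 750/300 = 2.5
Step 2: 0.75 mL + 8.625 mL = 9.375 mL total → factor 9.375/0.75 = 12.5
Step 3: unknown factor x
Step 4: 80 μL brought to 2000 μL → factor 2000/80 = 25
Product of known-step factors = 781.25
Overall factor = 2.00 mM / (128 nM) = 15625
x = 15625 / 781.25 = 20.0

20.0-fold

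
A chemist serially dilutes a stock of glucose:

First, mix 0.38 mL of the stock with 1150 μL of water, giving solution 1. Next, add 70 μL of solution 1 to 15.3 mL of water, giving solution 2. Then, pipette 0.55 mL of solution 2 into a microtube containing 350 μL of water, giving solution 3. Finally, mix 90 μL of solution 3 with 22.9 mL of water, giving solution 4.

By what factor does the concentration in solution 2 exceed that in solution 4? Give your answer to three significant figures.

Step 1: 0.38 mL + 1150 μL = 1.53 mL total → factor 1.53/0.38 = 4.0263
Step 2: 70 μL + 15.3 mL = 15370 μL total → factor 15370/70 = 219.57
Step 3: 0.55 mL + 350 μL = 0.9 mL total → factor 0.9/0.55 = 1.6364
Step 4: 90 μL + 22.9 mL = 22990 μL total → factor 22990/90 = 255.44
Dilution factor to solution 2 = 884.06; to solution 4 = 3.6954 × 10^5
[solution 2]/[solution 4] = (factor to solution 4)/(factor to solution 2) = 3.6954 × 10^5/884.06 = 418

418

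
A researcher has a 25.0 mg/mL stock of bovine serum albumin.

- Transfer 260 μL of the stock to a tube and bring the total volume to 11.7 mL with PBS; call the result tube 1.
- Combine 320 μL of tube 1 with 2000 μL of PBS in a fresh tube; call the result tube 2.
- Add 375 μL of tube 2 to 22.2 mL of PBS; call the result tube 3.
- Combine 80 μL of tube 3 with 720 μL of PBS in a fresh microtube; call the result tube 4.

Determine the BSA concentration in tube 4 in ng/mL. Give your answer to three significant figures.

Step 1: 260 μL brought to 11.7 mL → factor 11700/260 = 45
Step 2: 320 μL + 2000 μL = 2320 μL total → factor 2320/320 = 7.25
Step 3: 375 μL + 22.2 mL = 22575 μL total → factor 22575/375 = 60.2
Step 4: 80 μL + 720 μL = 800 μL total → factor 800/80 = 10
Overall dilution factor = 45 × 7.25 × 60.2 × 10 = 1.964 × 10^5
Final = 25.0 mg/mL / 1.964 × 10^5 = 0.0001273 mg/mL = 127 ng/mL

127 ng/mL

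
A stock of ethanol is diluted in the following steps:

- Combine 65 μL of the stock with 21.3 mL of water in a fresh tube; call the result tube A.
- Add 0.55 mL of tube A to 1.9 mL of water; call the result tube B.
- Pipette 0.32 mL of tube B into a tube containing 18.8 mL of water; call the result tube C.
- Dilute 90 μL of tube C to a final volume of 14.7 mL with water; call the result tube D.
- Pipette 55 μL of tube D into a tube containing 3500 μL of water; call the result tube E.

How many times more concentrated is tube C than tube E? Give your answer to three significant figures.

1.06 × 10^4

Step 1: 65 μL + 21.3 mL = 21365 μL total → factor 21365/65 = 328.69
Step 2: 0.55 mL + 1.9 mL = 2.45 mL total → factor 2.45/0.55 = 4.4545
Step 3: 0.32 mL + 18.8 mL = 19.12 mL total → factor 19.12/0.32 = 59.75
Step 4: 90 μL brought to 14.7 mL → factor 14700/90 = 163.33
Step 5: 55 μL + 3500 μL = 3555 μL total → factor 3555/55 = 64.636
Dilution factor to tube C = 87484; to tube E = 9.236 × 10^8
[tube C]/[tube E] = (factor to tube E)/(factor to tube C) = 9.236 × 10^8/87484 = 1.06 × 10^4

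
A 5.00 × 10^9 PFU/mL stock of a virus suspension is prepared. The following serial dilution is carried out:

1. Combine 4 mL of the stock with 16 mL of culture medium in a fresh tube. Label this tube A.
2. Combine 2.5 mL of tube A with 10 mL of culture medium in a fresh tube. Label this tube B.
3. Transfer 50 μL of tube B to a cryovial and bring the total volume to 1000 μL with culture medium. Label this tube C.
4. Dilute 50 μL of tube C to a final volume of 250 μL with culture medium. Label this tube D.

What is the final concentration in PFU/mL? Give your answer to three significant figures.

2.00 × 10^6 PFU/mL

Step 1: 4 mL + 16 mL = 20 mL total → factor 20/4 = 5
Step 2: 2.5 mL + 10 mL = 12.5 mL total → factor 12.5/2.5 = 5
Step 3: 50 μL brought to 1000 μL → factor 1000/50 = 20
Step 4: 50 μL brought to 250 μL → factor 250/50 = 5
Overall dilution factor = 5 × 5 × 20 × 5 = 2500
Final = 5.00 × 10^9 PFU/mL / 2500 = 2.00 × 10^6 PFU/mL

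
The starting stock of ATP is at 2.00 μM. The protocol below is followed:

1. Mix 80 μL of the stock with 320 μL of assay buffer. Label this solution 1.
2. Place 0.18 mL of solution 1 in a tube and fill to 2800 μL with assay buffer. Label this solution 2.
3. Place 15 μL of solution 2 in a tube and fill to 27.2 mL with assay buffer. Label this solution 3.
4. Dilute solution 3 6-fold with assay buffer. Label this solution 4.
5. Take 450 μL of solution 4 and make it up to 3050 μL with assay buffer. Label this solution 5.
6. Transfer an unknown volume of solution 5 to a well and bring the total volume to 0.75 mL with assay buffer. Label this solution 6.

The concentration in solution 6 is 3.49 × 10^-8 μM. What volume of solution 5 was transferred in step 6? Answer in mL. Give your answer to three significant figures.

Step 1: 80 μL + 320 μL = 400 μL total → factor 400/80 = 5
Step 2: 0.18 mL brought to 2800 μL → factor 2.8/0.18 = 15.556
Step 3: 15 μL brought to 27.2 mL → factor 27200/15 = 1813.3
Step 4: 6-fold → factor 6
Step 5: 450 μL brought to 3050 μL → factor 3050/450 = 6.7778
Step 6: v brought to 0.75 mL → factor = 0.75 mL/v
Product of known-step factors = 5.7355 × 10^6
Overall factor = 2.00 μM / (3.49 × 10^-8 μM) = 5.7307 × 10^7
Step-6 factor = 5.7307 × 10^7 / 5.7355 × 10^6 = 9.9915
v = 0.75 mL / 9.9915 = 0.0751 mL

0.0751 mL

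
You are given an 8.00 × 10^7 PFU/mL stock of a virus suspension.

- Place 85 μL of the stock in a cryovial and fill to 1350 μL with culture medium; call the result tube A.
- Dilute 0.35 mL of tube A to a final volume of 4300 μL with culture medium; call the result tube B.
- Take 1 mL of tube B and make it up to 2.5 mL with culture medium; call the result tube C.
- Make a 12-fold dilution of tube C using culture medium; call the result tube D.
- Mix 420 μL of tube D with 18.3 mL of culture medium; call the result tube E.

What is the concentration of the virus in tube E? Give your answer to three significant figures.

307 PFU/mL

Step 1: 85 μL brought to 1350 μL → factor 1350/85 = 15.882
Step 2: 0.35 mL brought to 4300 μL → factor 4.3/0.35 = 12.286
Step 3: 1 mL brought to 2.5 mL → factor 2.5/1 = 2.5
Step 4: 12-fold → factor 12
Step 5: 420 μL + 18.3 mL = 18720 μL total → factor 18720/420 = 44.571
Overall dilution factor = 15.882 × 12.286 × 2.5 × 12 × 44.571 = 2.6091 × 10^5
Final = 8.00 × 10^7 PFU/mL / 2.6091 × 10^5 = 307 PFU/mL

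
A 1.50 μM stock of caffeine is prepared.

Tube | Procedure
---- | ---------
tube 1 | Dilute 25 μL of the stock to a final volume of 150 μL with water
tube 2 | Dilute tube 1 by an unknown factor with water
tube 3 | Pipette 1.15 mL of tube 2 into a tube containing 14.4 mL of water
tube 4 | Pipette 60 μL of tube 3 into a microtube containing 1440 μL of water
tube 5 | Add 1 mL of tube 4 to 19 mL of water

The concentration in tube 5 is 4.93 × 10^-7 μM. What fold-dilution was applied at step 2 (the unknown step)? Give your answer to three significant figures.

Step 1: 25 μL brought to 150 μL → factor 150/25 = 6
Step 2: unknown factor x
Step 3: 1.15 mL + 14.4 mL = 15.55 mL total → factor 15.55/1.15 = 13.522
Step 4: 60 μL + 1440 μL = 1500 μL total → factor 1500/60 = 25
Step 5: 1 mL + 19 mL = 20 mL total → factor 20/1 = 20
Product of known-step factors = 40565
Overall factor = 1.50 μM / (4.93 × 10^-7 μM) = 3.0426 × 10^6
x = 3.0426 × 10^6 / 40565 = 75.0

75.0-fold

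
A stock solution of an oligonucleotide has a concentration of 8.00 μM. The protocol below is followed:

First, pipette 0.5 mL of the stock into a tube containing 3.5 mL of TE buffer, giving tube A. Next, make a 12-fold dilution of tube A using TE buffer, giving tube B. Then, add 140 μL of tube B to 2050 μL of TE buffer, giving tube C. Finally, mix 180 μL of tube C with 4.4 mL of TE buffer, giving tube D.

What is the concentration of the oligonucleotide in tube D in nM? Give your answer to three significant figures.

0.209 nM

Step 1: 0.5 mL + 3.5 mL = 4 mL total → factor 4/0.5 = 8
Step 2: 12-fold → factor 12
Step 3: 140 μL + 2050 μL = 2190 μL total → factor 2190/140 = 15.643
Step 4: 180 μL + 4.4 mL = 4580 μL total → factor 4580/180 = 25.444
Overall dilution factor = 8 × 12 × 15.643 × 25.444 = 38210
Final = 8.00 μM / 38210 = 0.0002094 μM = 0.209 nM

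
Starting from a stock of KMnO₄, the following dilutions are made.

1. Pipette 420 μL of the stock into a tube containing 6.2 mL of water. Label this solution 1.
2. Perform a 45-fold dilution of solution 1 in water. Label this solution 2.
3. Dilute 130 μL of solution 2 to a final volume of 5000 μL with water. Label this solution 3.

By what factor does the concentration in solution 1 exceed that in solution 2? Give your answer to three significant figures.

Step 1: 420 μL + 6.2 mL = 6620 μL total → factor 6620/420 = 15.762
Step 2: 45-fold → factor 45
Dilution factor to solution 1 = 15.762; to solution 2 = 709.29
[solution 1]/[solution 2] = (factor to solution 2)/(factor to solution 1) = 709.29/15.762 = 45.0

45.0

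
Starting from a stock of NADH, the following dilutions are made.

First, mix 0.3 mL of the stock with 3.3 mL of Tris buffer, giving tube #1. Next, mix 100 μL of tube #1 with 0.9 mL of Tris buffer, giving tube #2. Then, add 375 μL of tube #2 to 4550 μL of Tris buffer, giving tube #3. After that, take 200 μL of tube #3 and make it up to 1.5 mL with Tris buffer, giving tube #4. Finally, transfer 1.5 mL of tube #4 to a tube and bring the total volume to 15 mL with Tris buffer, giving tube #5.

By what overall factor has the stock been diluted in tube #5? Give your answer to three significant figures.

1.18 × 10^5

Step 1: 0.3 mL + 3.3 mL = 3.6 mL total → factor 3.6/0.3 = 12
Step 2: 100 μL + 0.9 mL = 1000 μL total → factor 1000/100 = 10
Step 3: 375 μL + 4550 μL = 4925 μL total → factor 4925/375 = 13.133
Step 4: 200 μL brought to 1.5 mL → factor 1500/200 = 7.5
Step 5: 1.5 mL brought to 15 mL → factor 15/1.5 = 10
Overall dilution factor = 12 × 10 × 13.133 × 7.5 × 10 = 1.182 × 10^5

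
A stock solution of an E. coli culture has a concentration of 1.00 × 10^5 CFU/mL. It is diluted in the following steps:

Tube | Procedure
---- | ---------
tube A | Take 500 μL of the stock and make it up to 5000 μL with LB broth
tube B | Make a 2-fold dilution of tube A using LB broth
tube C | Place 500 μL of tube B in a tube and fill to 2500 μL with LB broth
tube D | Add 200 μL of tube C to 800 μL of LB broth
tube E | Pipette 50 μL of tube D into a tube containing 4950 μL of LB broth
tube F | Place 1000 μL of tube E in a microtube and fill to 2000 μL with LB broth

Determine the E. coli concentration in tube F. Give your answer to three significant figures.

Step 1: 500 μL brought to 5000 μL → factor 5000/500 = 10
Step 2: 2-fold → factor 2
Step 3: 500 μL brought to 2500 μL → factor 2500/500 = 5
Step 4: 200 μL + 800 μL = 1000 μL total → factor 1000/200 = 5
Step 5: 50 μL + 4950 μL = 5000 μL total → factor 5000/50 = 100
Step 6: 1000 μL brought to 2000 μL → factor 2000/1000 = 2
Overall dilution factor = 10 × 2 × 5 × 5 × 100 × 2 = 1 × 10^5
Final = 1.00 × 10^5 CFU/mL / 1 × 10^5 = 1.00 CFU/mL

1.00 CFU/mL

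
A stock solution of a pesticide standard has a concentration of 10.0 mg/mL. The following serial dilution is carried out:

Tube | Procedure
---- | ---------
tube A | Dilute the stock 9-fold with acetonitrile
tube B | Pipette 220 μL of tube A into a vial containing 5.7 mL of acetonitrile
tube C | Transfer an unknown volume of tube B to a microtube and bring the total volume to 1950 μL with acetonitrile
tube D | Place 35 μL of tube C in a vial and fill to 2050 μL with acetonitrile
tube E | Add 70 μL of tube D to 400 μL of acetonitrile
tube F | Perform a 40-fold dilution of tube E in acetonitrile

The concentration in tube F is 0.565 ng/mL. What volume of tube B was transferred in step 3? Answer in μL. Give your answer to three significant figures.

Step 1: 9-fold → factor 9
Step 2: 220 μL + 5.7 mL = 5920 μL total → factor 5920/220 = 26.909
Step 3: v brought to 1950 μL → factor = 1950 μL/v
Step 4: 35 μL brought to 2050 μL → factor 2050/35 = 58.571
Step 5: 70 μL + 400 μL = 470 μL total → factor 470/70 = 6.7143
Step 6: 40-fold → factor 40
Product of known-step factors = 3.8097 × 10^6
Overall factor = 10.0 mg/mL / (0.565 ng/mL) = 1.7699 × 10^7
Step-3 factor = 1.7699 × 10^7 / 3.8097 × 10^6 = 4.6458
v = 1950 μL / 4.6458 = 420 μL

420 μL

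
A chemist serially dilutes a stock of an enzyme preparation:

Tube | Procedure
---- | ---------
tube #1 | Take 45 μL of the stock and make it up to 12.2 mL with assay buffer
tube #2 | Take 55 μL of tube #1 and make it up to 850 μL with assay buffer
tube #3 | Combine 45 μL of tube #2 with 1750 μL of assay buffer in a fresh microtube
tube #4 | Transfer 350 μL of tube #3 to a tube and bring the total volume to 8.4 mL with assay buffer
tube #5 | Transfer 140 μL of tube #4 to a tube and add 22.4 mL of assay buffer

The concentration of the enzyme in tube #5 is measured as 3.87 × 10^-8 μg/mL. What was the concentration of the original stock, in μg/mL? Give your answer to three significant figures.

Step 1: 45 μL brought to 12.2 mL → factor 12200/45 = 271.11
Step 2: 55 μL brought to 850 μL → factor 850/55 = 15.455
Step 3: 45 μL + 1750 μL = 1795 μL total → factor 1795/45 = 39.889
Step 4: 350 μL brought to 8.4 mL → factor 8400/350 = 24
Step 5: 140 μL + 22.4 mL = 22540 μL total → factor 22540/140 = 161
Overall dilution factor = 271.11 × 15.455 × 39.889 × 24 × 161 = 6.4579 × 10^8
Stock = 3.87 × 10^-8 μg/mL × 6.4579 × 10^8 = 25.0 μg/mL

25.0 μg/mL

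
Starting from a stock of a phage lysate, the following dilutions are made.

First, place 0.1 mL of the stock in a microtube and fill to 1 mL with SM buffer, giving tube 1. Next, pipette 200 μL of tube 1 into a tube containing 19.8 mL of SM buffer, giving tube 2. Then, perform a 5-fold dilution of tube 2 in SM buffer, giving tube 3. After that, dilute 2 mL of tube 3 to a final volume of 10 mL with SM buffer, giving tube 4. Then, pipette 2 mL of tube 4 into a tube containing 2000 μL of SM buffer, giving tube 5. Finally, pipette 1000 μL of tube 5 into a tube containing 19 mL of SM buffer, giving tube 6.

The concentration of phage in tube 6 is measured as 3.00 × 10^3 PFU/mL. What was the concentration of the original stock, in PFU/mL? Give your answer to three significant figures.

3.00 × 10^9 PFU/mL

Step 1: 0.1 mL brought to 1 mL → factor 1/0.1 = 10
Step 2: 200 μL + 19.8 mL = 20000 μL total → factor 20000/200 = 100
Step 3: 5-fold → factor 5
Step 4: 2 mL brought to 10 mL → factor 10/2 = 5
Step 5: 2 mL + 2000 μL = 4 mL total → factor 4/2 = 2
Step 6: 1000 μL + 19 mL = 20000 μL total → factor 20000/1000 = 20
Overall dilution factor = 10 × 100 × 5 × 5 × 2 × 20 = 1 × 10^6
Stock = 3.00 × 10^3 PFU/mL × 1 × 10^6 = 3.00 × 10^9 PFU/mL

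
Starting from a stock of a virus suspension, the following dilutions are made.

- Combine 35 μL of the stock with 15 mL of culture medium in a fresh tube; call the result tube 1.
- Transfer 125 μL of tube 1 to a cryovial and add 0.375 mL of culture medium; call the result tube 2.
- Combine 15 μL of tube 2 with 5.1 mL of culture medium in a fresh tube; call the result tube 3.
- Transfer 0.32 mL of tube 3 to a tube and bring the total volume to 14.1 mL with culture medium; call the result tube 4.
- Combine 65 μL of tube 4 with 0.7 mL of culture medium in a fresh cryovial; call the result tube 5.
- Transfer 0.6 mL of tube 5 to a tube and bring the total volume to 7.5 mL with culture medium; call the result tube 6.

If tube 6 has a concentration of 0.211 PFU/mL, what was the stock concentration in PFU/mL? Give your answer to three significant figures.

8.01 × 10^8 PFU/mL

Step 1: 35 μL + 15 mL = 15035 μL total → factor 15035/35 = 429.57
Step 2: 125 μL + 0.375 mL = 500 μL total → factor 500/125 = 4
Step 3: 15 μL + 5.1 mL = 5115 μL total → factor 5115/15 = 341
Step 4: 0.32 mL brought to 14.1 mL → factor 14.1/0.32 = 44.062
Step 5: 65 μL + 0.7 mL = 765 μL total → factor 765/65 = 11.769
Step 6: 0.6 mL brought to 7.5 mL → factor 7.5/0.6 = 12.5
Overall dilution factor = 429.57 × 4 × 341 × 44.062 × 11.769 × 12.5 = 3.7982 × 10^9
Stock = 0.211 PFU/mL × 3.7982 × 10^9 = 8.01 × 10^8 PFU/mL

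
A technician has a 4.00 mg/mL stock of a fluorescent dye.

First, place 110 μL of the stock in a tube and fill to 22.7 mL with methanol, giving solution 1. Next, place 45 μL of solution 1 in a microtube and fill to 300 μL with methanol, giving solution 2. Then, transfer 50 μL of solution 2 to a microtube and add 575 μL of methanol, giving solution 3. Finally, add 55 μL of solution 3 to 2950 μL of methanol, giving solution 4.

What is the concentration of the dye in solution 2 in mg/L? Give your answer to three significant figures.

Step 1: 110 μL brought to 22.7 mL → factor 22700/110 = 206.36
Step 2: 45 μL brought to 300 μL → factor 300/45 = 6.6667
Dilution factor through solution 2 = 206.36 × 6.6667 = 1375.8
[solution 2] = 4.00 mg/mL / 1375.8 = 0.002907 mg/mL = 2.91 mg/L

2.91 mg/L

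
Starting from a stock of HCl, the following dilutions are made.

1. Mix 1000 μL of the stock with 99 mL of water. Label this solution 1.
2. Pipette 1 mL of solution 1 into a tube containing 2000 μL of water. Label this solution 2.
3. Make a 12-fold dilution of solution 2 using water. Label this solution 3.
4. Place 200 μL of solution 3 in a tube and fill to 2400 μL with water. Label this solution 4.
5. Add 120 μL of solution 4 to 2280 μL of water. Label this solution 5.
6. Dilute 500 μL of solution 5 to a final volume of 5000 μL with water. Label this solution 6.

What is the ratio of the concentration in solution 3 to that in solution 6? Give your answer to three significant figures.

Step 1: 1000 μL + 99 mL = 1 × 10^5 μL total → factor 1 × 10^5/1000 = 100
Step 2: 1 mL + 2000 μL = 3 mL total → factor 3/1 = 3
Step 3: 12-fold → factor 12
Step 4: 200 μL brought to 2400 μL → factor 2400/200 = 12
Step 5: 120 μL + 2280 μL = 2400 μL total → factor 2400/120 = 20
Step 6: 500 μL brought to 5000 μL → factor 5000/500 = 10
Dilution factor to solution 3 = 3600; to solution 6 = 8.64 × 10^6
[solution 3]/[solution 6] = (factor to solution 6)/(factor to solution 3) = 8.64 × 10^6/3600 = 2.40 × 10^3

2.40 × 10^3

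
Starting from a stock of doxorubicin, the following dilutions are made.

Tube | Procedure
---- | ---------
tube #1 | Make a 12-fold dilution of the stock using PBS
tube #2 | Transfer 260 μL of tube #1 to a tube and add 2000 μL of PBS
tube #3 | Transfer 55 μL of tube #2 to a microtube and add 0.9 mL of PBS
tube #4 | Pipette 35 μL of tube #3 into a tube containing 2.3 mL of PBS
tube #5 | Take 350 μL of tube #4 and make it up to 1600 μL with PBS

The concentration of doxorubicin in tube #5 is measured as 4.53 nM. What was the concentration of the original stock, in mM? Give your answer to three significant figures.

Step 1: 12-fold → factor 12
Step 2: 260 μL + 2000 μL = 2260 μL total → factor 2260/260 = 8.6923
Step 3: 55 μL + 0.9 mL = 955 μL total → factor 955/55 = 17.364
Step 4: 35 μL + 2.3 mL = 2335 μL total → factor 2335/35 = 66.714
Step 5: 350 μL brought to 1600 μL → factor 1600/350 = 4.5714
Overall dilution factor = 12 × 8.6923 × 17.364 × 66.714 × 4.5714 = 5.5237 × 10^5
Stock = 4.53 nM × 5.5237 × 10^5 = 2.502 × 10^6 nM = 2.50 mM

2.50 mM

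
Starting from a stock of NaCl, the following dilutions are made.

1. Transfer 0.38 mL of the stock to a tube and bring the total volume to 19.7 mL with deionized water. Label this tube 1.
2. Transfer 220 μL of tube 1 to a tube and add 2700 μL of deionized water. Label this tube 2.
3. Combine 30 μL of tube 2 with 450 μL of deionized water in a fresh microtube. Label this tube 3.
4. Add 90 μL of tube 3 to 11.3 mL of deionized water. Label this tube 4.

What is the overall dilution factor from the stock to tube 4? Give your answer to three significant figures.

Step 1: 0.38 mL brought to 19.7 mL → factor 19.7/0.38 = 51.842
Step 2: 220 μL + 2700 μL = 2920 μL total → factor 2920/220 = 13.273
Step 3: 30 μL + 450 μL = 480 μL total → factor 480/30 = 16
Step 4: 90 μL + 11.3 mL = 11390 μL total → factor 11390/90 = 126.56
Overall dilution factor = 51.842 × 13.273 × 16 × 126.56 = 1.3933 × 10^6

1.39 × 10^6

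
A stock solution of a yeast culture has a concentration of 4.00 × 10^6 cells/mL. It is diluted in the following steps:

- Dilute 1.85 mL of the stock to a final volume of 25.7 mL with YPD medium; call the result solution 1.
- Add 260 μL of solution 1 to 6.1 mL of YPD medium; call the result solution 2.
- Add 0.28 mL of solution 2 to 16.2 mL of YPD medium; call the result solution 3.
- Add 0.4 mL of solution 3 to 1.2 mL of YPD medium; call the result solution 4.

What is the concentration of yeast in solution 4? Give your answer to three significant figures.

Step 1: 1.85 mL brought to 25.7 mL → factor 25.7/1.85 = 13.892
Step 2: 260 μL + 6.1 mL = 6360 μL total → factor 6360/260 = 24.462
Step 3: 0.28 mL + 16.2 mL = 16.48 mL total → factor 16.48/0.28 = 58.857
Step 4: 0.4 mL + 1.2 mL = 1.6 mL total → factor 1.6/0.4 = 4
Overall dilution factor = 13.892 × 24.462 × 58.857 × 4 = 80003
Final = 4.00 × 10^6 cells/mL / 80003 = 50.0 cells/mL

50.0 cells/mL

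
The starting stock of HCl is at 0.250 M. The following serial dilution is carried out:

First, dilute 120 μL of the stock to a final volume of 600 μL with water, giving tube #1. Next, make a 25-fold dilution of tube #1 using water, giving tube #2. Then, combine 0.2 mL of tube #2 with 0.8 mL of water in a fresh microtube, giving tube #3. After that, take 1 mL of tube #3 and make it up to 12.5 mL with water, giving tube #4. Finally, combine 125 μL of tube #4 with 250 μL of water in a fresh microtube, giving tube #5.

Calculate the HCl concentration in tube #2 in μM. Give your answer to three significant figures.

Step 1: 120 μL brought to 600 μL → factor 600/120 = 5
Step 2: 25-fold → factor 25
Dilution factor through tube #2 = 5 × 25 = 125
[tube #2] = 0.250 M / 125 = 0.002000 M = 2.00 × 10^3 μM

2.00 × 10^3 μM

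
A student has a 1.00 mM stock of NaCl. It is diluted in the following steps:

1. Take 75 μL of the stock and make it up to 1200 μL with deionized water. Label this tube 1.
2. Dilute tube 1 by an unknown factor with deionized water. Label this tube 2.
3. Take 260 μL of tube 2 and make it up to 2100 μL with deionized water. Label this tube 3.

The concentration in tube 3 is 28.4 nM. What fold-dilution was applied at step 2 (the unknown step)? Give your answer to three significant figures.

272-fold

Step 1: 75 μL brought to 1200 μL → factor 1200/75 = 16
Step 2: unknown factor x
Step 3: 260 μL brought to 2100 μL → factor 2100/260 = 8.0769
Product of known-step factors = 129.23
Overall factor = 1.00 mM / (28.4 nM) = 35211
x = 35211 / 129.23 = 272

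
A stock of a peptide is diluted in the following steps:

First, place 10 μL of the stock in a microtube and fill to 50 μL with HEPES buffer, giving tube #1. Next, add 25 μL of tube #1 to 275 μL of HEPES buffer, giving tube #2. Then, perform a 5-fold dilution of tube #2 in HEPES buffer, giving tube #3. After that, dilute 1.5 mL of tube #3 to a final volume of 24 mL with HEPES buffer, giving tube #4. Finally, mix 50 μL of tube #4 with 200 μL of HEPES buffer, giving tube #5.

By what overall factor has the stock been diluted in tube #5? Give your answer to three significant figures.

Step 1: 10 μL brought to 50 μL → factor 50/10 = 5
Step 2: 25 μL + 275 μL = 300 μL total → factor 300/25 = 12
Step 3: 5-fold → factor 5
Step 4: 1.5 mL brought to 24 mL → factor 24/1.5 = 16
Step 5: 50 μL + 200 μL = 250 μL total → factor 250/50 = 5
Overall dilution factor = 5 × 12 × 5 × 16 × 5 = 24000

2.40 × 10^4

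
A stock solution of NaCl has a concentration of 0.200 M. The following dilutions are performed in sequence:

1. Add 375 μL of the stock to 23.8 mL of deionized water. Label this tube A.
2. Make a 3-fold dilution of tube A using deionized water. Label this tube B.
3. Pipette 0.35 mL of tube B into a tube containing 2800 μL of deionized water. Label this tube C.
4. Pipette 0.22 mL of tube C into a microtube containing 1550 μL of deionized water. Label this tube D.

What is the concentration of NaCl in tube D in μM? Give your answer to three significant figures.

Step 1: 375 μL + 23.8 mL = 24175 μL total → factor 24175/375 = 64.467
Step 2: 3-fold → factor 3
Step 3: 0.35 mL + 2800 μL = 3.15 mL total → factor 3.15/0.35 = 9
Step 4: 0.22 mL + 1550 μL = 1.77 mL total → factor 1.77/0.22 = 8.0455
Overall dilution factor = 64.467 × 3 × 9 × 8.0455 = 14004
Final = 0.200 M / 14004 = 1.428 × 10^-5 M = 14.3 μM

14.3 μM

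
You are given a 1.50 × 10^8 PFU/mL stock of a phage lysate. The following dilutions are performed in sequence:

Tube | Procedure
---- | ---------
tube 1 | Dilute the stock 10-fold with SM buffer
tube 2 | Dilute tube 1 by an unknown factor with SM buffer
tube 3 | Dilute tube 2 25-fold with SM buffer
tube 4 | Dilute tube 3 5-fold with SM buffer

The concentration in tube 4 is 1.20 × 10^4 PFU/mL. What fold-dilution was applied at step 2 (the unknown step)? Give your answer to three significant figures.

10.0-fold

Step 1: 10-fold → factor 10
Step 2: unknown factor x
Step 3: 25-fold → factor 25
Step 4: 5-fold → factor 5
Product of known-step factors = 1250
Overall factor = 1.50 × 10^8 PFU/mL / (1.20 × 10^4 PFU/mL) = 12500
x = 12500 / 1250 = 10.0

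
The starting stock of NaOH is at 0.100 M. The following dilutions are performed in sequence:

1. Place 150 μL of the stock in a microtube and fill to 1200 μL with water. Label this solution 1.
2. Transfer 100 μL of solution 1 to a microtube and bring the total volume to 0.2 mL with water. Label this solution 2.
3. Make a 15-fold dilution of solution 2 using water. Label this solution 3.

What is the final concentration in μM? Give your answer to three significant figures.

417 μM

Step 1: 150 μL brought to 1200 μL → factor 1200/150 = 8
Step 2: 100 μL brought to 0.2 mL → factor 200/100 = 2
Step 3: 15-fold → factor 15
Overall dilution factor = 8 × 2 × 15 = 240
Final = 0.100 M / 240 = 0.0004167 M = 417 μM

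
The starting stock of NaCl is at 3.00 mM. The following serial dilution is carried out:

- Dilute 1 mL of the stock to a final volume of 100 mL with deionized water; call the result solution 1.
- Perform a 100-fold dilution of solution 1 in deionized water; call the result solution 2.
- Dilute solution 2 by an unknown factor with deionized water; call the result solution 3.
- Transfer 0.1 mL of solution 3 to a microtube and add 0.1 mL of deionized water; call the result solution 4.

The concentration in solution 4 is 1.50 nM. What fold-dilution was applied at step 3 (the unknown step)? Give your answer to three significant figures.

Step 1: 1 mL brought to 100 mL → factor 100/1 = 100
Step 2: 100-fold → factor 100
Step 3: unknown factor x
Step 4: 0.1 mL + 0.1 mL = 0.2 mL total → factor 0.2/0.1 = 2
Product of known-step factors = 20000
Overall factor = 3.00 mM / (1.50 nM) = 2 × 10^6
x = 2 × 10^6 / 20000 = 100

100-fold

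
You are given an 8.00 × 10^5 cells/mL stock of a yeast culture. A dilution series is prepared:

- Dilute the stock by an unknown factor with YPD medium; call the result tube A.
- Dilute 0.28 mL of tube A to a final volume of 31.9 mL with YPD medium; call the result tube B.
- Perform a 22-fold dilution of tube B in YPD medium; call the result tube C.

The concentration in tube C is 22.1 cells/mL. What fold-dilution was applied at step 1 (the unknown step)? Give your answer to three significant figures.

Step 1: unknown factor x
Step 2: 0.28 mL brought to 31.9 mL → factor 31.9/0.28 = 113.93
Step 3: 22-fold → factor 22
Product of known-step factors = 2506.4
Overall factor = 8.00 × 10^5 cells/mL / (22.1 cells/mL) = 36199
x = 36199 / 2506.4 = 14.4

14.4-fold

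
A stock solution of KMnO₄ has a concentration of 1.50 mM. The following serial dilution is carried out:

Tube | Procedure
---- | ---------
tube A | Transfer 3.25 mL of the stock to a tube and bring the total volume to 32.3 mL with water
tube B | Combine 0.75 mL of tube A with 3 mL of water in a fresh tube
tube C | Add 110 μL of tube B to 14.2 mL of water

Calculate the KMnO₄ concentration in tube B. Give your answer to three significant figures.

Step 1: 3.25 mL brought to 32.3 mL → factor 32.3/3.25 = 9.9385
Step 2: 0.75 mL + 3 mL = 3.75 mL total → factor 3.75/0.75 = 5
Dilution factor through tube B = 9.9385 × 5 = 49.692
[tube B] = 1.50 mM / 49.692 = 0.0302 mM

0.0302 mM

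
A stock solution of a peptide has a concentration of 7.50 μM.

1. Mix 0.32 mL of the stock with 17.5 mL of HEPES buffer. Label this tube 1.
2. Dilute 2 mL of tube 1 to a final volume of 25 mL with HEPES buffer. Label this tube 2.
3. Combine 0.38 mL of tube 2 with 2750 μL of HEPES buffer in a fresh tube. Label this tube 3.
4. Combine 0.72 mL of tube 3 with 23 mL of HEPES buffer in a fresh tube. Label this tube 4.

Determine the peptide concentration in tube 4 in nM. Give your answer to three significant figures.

0.0397 nM

Step 1: 0.32 mL + 17.5 mL = 17.82 mL total → factor 17.82/0.32 = 55.688
Step 2: 2 mL brought to 25 mL → factor 25/2 = 12.5
Step 3: 0.38 mL + 2750 μL = 3.13 mL total → factor 3.13/0.38 = 8.2368
Step 4: 0.72 mL + 23 mL = 23.72 mL total → factor 23.72/0.72 = 32.944
Overall dilution factor = 55.688 × 12.5 × 8.2368 × 32.944 = 1.8889 × 10^5
Final = 7.50 μM / 1.8889 × 10^5 = 3.971 × 10^-5 μM = 0.0397 nM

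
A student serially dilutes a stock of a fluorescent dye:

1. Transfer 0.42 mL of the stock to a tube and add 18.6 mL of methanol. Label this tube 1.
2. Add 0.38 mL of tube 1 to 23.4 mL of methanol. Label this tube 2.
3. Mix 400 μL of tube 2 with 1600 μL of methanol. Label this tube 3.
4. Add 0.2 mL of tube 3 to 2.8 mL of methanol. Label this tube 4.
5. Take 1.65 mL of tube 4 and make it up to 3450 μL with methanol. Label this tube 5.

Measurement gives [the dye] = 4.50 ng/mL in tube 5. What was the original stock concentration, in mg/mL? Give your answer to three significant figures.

Step 1: 0.42 mL + 18.6 mL = 19.02 mL total → factor 19.02/0.42 = 45.286
Step 2: 0.38 mL + 23.4 mL = 23.78 mL total → factor 23.78/0.38 = 62.579
Step 3: 400 μL + 1600 μL = 2000 μL total → factor 2000/400 = 5
Step 4: 0.2 mL + 2.8 mL = 3 mL total → factor 3/0.2 = 15
Step 5: 1.65 mL brought to 3450 μL → factor 3.45/1.65 = 2.0909
Overall dilution factor = 45.286 × 62.579 × 5 × 15 × 2.0909 = 4.4441 × 10^5
Stock = 4.50 ng/mL × 4.4441 × 10^5 = 2.000 × 10^6 ng/mL = 2.00 mg/mL

2.00 mg/mL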